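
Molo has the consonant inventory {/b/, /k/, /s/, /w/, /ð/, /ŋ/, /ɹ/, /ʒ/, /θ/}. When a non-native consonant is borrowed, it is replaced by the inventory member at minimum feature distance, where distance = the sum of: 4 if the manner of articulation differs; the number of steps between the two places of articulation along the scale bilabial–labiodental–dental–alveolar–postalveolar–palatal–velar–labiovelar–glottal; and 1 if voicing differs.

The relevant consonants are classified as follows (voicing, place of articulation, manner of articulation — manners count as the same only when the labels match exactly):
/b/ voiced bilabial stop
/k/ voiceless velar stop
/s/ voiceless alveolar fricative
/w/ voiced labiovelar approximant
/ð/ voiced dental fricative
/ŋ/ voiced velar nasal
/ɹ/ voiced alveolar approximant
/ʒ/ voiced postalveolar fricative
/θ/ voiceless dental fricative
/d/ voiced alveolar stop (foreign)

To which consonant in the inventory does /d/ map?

/b/ is closest: same manner (stop), place distance 3 (alveolar→bilabial), same voicing; total 3. Next closest is /k/ at distance 4.

b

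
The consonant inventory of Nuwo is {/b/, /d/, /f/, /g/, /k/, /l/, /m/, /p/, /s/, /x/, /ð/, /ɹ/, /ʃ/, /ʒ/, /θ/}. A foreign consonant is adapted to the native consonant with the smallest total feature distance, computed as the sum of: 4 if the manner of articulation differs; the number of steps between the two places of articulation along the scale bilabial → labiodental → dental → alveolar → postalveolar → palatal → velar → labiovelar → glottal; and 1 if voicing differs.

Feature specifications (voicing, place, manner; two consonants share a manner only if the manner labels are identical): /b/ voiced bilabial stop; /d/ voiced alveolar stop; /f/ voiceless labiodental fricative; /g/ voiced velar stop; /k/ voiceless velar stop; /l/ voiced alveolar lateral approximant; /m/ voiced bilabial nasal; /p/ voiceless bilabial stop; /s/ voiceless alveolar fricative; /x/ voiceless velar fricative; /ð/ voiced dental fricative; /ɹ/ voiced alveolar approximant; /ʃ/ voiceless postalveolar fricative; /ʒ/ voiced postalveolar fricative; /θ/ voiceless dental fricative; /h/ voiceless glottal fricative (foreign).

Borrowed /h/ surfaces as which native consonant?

x

/x/ is closest: same manner (fricative), place distance 2 (glottal→velar), same voicing; total 2. Next closest is /ʃ/ at distance 4.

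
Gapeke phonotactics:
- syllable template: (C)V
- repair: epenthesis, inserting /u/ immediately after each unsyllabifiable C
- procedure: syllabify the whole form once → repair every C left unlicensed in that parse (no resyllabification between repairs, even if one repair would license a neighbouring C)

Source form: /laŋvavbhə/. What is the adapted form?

laŋuvavubuhə

The consonants /ŋ/, /v/, /b/ cannot be parsed into a legal (C)V syllable (no codas are permitted; onsets are limited to one consonant).
Epenthesis after each stranded consonant: /ŋ/ → /ŋu/, /v/ → /vu/, /b/ → /bu/.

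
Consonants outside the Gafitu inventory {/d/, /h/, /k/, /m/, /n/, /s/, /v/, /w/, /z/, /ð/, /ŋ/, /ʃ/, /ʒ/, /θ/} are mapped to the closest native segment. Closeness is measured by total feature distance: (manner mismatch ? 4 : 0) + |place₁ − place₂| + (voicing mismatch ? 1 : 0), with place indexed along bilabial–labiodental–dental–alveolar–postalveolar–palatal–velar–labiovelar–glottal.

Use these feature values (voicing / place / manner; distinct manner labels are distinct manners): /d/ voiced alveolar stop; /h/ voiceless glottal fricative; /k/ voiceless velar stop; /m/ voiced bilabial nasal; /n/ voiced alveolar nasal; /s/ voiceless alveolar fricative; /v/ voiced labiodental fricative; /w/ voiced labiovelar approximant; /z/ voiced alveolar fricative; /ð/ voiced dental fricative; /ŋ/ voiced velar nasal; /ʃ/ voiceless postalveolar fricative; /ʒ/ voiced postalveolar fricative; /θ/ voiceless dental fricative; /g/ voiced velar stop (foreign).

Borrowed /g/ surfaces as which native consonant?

k

/k/ is closest: same manner (stop), place distance 0 (velar→velar), voicing differs (+1); total 1. Next closest is /d/ at distance 3.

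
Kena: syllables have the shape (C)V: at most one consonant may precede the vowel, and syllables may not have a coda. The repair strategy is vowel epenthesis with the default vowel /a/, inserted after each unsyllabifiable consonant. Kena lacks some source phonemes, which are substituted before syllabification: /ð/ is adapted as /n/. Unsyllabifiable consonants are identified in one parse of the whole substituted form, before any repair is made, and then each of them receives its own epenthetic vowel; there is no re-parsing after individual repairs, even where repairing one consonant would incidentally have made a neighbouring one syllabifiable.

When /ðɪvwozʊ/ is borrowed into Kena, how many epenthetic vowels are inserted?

1

After substitution the input is /nɪvwozʊ/.
The unsyllabifiable consonants are /v/; each receives one epenthetic vowel.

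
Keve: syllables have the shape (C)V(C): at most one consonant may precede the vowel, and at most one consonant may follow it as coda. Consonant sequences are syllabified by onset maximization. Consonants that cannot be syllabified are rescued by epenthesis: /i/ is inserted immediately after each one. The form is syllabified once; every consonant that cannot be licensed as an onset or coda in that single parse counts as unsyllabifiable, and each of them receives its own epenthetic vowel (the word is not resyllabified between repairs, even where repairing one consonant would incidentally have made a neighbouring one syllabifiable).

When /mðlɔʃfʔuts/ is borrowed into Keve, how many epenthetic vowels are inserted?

4

The unsyllabifiable consonants are /m/, /ð/, /f/, /s/; each receives one epenthetic vowel.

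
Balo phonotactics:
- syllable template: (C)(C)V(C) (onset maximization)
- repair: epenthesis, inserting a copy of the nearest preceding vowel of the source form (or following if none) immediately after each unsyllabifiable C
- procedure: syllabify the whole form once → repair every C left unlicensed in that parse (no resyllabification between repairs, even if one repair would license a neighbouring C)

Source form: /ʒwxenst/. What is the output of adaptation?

ʒewxensete

Under (C)(C)V(C), the unsyllabifiable consonants are /ʒ/, /s/, /t/ (at most one coda consonant is licensed; onsets may contain at most 2 consonants).
Inserting the epenthetic vowel yields /ʒ/ → /ʒe/, /s/ → /se/, /t/ → /te/.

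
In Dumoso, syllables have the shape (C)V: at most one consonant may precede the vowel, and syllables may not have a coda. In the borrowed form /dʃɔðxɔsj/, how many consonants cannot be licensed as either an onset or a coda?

4

The consonants /d/, /ð/, /s/, /j/ cannot be parsed into a legal (C)V syllable (no codas are permitted; onsets are limited to one consonant).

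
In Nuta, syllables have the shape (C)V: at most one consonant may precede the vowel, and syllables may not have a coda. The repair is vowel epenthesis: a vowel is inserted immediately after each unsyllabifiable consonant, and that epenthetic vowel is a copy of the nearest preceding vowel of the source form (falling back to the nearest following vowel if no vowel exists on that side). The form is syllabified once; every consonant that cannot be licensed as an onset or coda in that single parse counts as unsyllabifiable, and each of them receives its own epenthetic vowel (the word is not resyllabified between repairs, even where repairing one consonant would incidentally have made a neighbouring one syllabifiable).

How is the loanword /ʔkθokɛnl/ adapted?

ʔokoθokɛnɛlɛ

The consonants /ʔ/, /k/, /n/, /l/ cannot be parsed into a legal (C)V syllable (no codas are permitted; onsets are limited to one consonant).
Epenthesis after each stranded consonant: /ʔ/ → /ʔo/, /k/ → /ko/, /n/ → /nɛ/, /l/ → /lɛ/.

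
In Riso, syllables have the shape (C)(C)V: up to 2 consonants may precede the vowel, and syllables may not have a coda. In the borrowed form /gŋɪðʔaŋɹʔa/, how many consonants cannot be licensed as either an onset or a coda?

The consonants /ŋ/ cannot be parsed into a legal (C)(C)V syllable (no codas are permitted; onsets may contain at most 2 consonants).

1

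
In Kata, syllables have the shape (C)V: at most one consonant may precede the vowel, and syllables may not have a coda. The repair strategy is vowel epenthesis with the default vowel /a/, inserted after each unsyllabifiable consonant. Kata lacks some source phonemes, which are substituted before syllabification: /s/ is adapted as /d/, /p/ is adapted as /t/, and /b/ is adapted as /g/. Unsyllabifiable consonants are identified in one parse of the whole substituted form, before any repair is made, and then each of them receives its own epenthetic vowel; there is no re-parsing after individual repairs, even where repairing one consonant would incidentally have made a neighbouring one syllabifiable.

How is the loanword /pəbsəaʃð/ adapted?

təgadəaʃaða

Substitution: /p/ → /t/, /b/ → /g/, /s/ → /d/, giving /təgdəaʃð/.
Syllabifying with onset maximization leaves /g/, /ʃ/, /ð/ stranded (no codas are permitted; onsets are limited to one consonant).
Inserting the epenthetic vowel yields /g/ → /ga/, /ʃ/ → /ʃa/, /ð/ → /ða/.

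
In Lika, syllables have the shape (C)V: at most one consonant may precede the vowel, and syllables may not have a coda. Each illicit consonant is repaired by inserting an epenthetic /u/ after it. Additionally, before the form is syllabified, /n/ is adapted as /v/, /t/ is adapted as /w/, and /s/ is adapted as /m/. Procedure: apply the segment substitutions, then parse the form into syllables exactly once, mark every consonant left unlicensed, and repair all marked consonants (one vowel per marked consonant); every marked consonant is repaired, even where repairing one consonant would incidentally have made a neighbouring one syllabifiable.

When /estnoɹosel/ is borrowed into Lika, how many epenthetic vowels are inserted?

3

After substitution the input is /emwvoɹomel/.
The unsyllabifiable consonants are /m/, /w/, /l/; each receives one epenthetic vowel.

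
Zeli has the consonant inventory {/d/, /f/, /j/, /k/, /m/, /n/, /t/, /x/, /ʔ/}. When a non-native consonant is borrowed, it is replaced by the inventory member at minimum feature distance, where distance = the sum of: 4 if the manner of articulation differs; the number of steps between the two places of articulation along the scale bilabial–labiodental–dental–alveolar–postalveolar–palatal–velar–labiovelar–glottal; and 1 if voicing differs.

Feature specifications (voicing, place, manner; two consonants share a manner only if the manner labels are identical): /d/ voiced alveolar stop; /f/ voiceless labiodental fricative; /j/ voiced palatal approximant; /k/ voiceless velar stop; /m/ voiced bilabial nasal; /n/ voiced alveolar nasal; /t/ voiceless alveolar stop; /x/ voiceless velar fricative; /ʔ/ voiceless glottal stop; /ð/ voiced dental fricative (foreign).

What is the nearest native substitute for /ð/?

f

/f/ is closest: same manner (fricative), place distance 1 (dental→labiodental), voicing differs (+1); total 2. Next closest is /d/ at distance 5.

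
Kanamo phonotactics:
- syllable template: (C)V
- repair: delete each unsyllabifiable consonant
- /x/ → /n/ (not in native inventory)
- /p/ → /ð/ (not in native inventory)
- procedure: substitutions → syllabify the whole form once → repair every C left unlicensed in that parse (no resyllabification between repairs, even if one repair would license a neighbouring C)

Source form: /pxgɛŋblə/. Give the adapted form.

Substitution: /p/ → /ð/, /x/ → /n/, giving /ðngɛŋblə/.
Under (C)V, the unsyllabifiable consonants are /ð/, /n/, /ŋ/, /b/ (no codas are permitted; onsets are limited to one consonant).
Deletion applies to /ð/, /n/, /ŋ/, /b/.

gɛlə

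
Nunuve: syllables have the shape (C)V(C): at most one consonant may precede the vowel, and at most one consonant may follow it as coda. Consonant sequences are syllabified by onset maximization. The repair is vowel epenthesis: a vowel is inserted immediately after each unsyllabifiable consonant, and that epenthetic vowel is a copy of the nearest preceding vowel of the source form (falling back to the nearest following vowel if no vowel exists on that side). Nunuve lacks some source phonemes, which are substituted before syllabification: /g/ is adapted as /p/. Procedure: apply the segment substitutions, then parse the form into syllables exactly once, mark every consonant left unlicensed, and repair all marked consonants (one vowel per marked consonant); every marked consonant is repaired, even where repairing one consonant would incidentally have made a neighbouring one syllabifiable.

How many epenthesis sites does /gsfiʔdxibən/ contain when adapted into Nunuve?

3

After substitution the input is /psfiʔdxibən/.
The unsyllabifiable consonants are /p/, /s/, /d/; each receives one epenthetic vowel.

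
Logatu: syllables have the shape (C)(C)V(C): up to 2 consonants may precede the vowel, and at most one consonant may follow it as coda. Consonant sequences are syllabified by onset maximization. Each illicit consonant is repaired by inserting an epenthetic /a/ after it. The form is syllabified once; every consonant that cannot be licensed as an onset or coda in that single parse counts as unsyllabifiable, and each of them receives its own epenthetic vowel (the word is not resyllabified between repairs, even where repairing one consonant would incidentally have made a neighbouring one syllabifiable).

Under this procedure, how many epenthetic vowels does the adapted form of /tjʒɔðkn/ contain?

The unsyllabifiable consonants are /t/, /k/, /n/; each receives one epenthetic vowel.

3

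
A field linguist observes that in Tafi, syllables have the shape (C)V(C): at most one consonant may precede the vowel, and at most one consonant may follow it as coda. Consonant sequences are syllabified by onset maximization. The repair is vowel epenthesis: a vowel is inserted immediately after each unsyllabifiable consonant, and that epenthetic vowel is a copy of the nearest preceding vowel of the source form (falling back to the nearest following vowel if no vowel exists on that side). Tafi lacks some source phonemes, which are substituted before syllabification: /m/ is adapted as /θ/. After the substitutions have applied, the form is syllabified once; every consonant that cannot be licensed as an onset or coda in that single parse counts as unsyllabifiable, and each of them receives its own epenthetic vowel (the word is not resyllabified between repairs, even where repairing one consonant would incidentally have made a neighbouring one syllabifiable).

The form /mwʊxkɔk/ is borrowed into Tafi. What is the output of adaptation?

θʊwʊxkɔk

Substitution: /m/ → /θ/, giving /θwʊxkɔk/.
Under (C)V(C), the unsyllabifiable consonants are /θ/ (at most one coda consonant is licensed; onsets are limited to one consonant).
Inserting the epenthetic vowel yields /θ/ → /θʊ/.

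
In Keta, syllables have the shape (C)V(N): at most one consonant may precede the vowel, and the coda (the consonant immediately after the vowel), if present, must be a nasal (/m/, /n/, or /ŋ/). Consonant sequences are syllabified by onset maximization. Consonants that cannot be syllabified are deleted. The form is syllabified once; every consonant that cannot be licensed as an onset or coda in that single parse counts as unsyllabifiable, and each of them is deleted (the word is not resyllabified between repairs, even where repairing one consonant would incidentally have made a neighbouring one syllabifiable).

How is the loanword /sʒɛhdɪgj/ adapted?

The consonants /s/, /h/, /g/, /j/ cannot be parsed into a legal (C)V(N) syllable (only a nasal (/m/, /n/, or /ŋ/) is licensed in coda position; onsets are limited to one consonant).
Deleting the stranded consonants removes /s/, /h/, /g/, /j/.

ʒɛdɪ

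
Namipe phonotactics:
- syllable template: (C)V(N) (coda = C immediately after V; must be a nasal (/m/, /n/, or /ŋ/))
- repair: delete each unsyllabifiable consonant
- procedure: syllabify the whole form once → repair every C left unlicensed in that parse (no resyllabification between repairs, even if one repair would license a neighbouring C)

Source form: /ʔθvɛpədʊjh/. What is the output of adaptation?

vɛpədʊ

The consonants /ʔ/, /θ/, /j/, /h/ cannot be parsed into a legal (C)V(N) syllable (only a nasal (/m/, /n/, or /ŋ/) is licensed in coda position; onsets are limited to one consonant).
Deletion applies to /ʔ/, /θ/, /j/, /h/.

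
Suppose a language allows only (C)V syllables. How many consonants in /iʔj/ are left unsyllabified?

2

Under (C)V, the unsyllabifiable consonants are /ʔ/, /j/ (no codas are permitted; onsets are limited to one consonant).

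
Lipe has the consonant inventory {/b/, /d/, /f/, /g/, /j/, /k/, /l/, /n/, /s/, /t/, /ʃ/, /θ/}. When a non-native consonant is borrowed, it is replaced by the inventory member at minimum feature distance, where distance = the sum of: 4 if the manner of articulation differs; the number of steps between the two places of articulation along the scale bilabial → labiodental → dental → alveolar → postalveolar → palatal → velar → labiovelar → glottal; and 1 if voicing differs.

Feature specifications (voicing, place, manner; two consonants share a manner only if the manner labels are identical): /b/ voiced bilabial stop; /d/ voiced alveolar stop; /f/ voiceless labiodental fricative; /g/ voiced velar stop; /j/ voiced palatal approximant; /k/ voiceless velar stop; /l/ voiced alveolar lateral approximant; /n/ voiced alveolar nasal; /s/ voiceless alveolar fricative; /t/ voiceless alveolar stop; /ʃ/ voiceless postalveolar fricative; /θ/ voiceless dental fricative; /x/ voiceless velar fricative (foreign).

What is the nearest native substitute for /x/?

ʃ

/ʃ/ is closest: same manner (fricative), place distance 2 (velar→postalveolar), same voicing; total 2. Next closest is /s/ at distance 3.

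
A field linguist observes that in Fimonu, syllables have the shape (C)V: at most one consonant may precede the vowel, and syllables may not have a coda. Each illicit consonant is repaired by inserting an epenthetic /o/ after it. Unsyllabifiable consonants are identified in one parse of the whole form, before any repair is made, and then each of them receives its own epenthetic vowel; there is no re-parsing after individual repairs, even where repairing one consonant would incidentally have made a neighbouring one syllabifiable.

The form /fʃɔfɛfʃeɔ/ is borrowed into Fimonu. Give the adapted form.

foʃɔfɛfoʃeɔ

Syllabifying with onset maximization leaves /f/, /f/ stranded (no codas are permitted; onsets are limited to one consonant).
Inserting the epenthetic vowel yields /f/ → /fo/, /f/ → /fo/.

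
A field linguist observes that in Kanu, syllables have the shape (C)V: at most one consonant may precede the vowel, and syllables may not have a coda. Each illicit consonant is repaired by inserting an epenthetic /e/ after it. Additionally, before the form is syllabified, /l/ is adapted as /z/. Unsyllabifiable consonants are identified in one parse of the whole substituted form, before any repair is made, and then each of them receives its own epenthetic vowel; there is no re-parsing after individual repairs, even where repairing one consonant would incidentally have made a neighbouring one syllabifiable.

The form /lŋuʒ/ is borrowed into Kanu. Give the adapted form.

Substitution: /l/ → /z/, giving /zŋuʒ/.
Syllabifying with onset maximization leaves /z/, /ʒ/ stranded (no codas are permitted; onsets are limited to one consonant).
Epenthesis after each stranded consonant: /z/ → /ze/, /ʒ/ → /ʒe/.

zeŋuʒe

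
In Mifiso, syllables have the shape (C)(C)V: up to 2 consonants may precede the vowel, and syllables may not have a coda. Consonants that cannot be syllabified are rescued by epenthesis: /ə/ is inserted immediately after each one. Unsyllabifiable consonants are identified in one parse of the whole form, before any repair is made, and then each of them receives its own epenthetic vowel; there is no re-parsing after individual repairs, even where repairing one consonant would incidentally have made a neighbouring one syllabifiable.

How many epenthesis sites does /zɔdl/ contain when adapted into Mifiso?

2

The unsyllabifiable consonants are /d/, /l/; each receives one epenthetic vowel.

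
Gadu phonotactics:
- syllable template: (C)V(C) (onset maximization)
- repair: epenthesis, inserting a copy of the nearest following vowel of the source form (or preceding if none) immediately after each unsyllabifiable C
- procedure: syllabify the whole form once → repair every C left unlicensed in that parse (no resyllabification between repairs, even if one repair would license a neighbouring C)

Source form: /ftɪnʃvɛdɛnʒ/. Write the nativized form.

The consonants /f/, /ʃ/, /ʒ/ cannot be parsed into a legal (C)V(C) syllable (at most one coda consonant is licensed; onsets are limited to one consonant).
Each unlicensed consonant becomes the onset of a new syllable: /f/ → /fɪ/, /ʃ/ → /ʃɛ/, /ʒ/ → /ʒɛ/.

fɪtɪnʃɛvɛdɛnʒɛ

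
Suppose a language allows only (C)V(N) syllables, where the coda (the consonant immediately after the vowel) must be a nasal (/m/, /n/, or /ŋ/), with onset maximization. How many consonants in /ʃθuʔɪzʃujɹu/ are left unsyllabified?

Under (C)V(N), the unsyllabifiable consonants are /ʃ/, /z/, /j/ (only a nasal (/m/, /n/, or /ŋ/) is licensed in coda position; onsets are limited to one consonant).

3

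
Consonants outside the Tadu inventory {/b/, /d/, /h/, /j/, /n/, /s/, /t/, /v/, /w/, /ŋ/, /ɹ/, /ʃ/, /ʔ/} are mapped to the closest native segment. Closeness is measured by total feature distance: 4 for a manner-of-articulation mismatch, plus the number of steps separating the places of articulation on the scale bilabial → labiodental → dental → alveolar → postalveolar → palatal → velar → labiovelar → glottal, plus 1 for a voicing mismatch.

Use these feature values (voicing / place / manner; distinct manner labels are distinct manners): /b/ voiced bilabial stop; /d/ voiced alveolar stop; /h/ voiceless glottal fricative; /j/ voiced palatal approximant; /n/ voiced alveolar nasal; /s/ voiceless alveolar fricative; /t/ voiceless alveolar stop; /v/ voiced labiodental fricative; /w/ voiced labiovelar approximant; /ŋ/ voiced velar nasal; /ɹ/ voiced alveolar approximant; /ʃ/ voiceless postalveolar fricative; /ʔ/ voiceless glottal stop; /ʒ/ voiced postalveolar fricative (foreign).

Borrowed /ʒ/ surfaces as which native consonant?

/ʃ/ is closest: same manner (fricative), place distance 0 (postalveolar→postalveolar), voicing differs (+1); total 1. Next closest is /s/ at distance 2.

ʃ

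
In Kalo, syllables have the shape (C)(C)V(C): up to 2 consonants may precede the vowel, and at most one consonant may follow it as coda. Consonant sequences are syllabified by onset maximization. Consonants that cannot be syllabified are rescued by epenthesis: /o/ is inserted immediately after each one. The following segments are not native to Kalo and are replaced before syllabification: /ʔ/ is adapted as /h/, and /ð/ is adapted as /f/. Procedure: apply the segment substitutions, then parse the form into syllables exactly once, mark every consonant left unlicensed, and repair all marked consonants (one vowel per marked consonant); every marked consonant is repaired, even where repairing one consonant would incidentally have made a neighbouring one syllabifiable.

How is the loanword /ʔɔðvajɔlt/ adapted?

Substitution: /ʔ/ → /h/, /ð/ → /f/, giving /hɔfvajɔlt/.
Syllabifying with onset maximization leaves /t/ stranded (at most one coda consonant is licensed; onsets may contain at most 2 consonants).
Each unlicensed consonant becomes the onset of a new syllable: /t/ → /to/.

hɔfvajɔlto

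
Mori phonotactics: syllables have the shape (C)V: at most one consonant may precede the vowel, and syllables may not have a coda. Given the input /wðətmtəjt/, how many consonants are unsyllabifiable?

5

Under (C)V, the unsyllabifiable consonants are /w/, /t/, /m/, /j/, /t/ (no codas are permitted; onsets are limited to one consonant).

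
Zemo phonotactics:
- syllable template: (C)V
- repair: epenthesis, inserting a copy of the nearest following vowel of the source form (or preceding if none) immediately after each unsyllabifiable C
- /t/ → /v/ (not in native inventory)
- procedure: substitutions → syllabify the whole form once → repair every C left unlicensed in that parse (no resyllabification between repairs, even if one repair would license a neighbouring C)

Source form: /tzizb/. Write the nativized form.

Substitution: /t/ → /v/, giving /vzizb/.
Syllabifying with onset maximization leaves /v/, /z/, /b/ stranded (no codas are permitted; onsets are limited to one consonant).
Epenthesis after each stranded consonant: /v/ → /vi/, /z/ → /zi/, /b/ → /bi/.

vizizibi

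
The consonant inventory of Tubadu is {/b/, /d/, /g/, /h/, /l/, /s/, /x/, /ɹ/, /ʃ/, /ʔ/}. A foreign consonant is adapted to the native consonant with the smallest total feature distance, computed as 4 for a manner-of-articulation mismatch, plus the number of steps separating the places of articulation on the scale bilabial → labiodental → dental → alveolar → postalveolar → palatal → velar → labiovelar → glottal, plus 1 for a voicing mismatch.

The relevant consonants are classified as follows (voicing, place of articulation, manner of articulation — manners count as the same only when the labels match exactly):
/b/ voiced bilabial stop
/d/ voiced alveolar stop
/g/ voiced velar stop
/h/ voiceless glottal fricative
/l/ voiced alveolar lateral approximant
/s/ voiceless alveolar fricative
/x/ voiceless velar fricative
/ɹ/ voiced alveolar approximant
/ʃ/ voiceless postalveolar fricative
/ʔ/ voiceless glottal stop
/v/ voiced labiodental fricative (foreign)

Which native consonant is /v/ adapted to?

s

/s/ is closest: same manner (fricative), place distance 2 (labiodental→alveolar), voicing differs (+1); total 3. Next closest is /ʃ/ at distance 4.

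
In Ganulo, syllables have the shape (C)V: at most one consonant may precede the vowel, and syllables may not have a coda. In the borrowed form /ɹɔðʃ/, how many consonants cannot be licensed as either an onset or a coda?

2

Under (C)V, the unsyllabifiable consonants are /ð/, /ʃ/ (no codas are permitted; onsets are limited to one consonant).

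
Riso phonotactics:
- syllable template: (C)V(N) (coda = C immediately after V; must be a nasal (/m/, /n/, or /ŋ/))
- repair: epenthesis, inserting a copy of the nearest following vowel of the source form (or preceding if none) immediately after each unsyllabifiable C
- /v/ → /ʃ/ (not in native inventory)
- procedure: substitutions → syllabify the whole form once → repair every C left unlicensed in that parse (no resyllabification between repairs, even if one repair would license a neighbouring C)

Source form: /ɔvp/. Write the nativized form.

Substitution: /v/ → /ʃ/, giving /ɔʃp/.
The consonants /ʃ/, /p/ cannot be parsed into a legal (C)V(N) syllable (only a nasal (/m/, /n/, or /ŋ/) is licensed in coda position; onsets are limited to one consonant).
Inserting the epenthetic vowel yields /ʃ/ → /ʃɔ/, /p/ → /pɔ/.

ɔʃɔpɔ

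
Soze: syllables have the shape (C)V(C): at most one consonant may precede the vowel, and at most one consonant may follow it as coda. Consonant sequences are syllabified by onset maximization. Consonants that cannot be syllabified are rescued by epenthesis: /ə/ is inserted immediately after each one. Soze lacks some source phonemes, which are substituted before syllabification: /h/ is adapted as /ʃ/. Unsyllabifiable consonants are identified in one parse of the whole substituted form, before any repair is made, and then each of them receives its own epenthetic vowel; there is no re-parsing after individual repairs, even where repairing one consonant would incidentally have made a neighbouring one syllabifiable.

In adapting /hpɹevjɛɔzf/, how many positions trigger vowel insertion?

3

After substitution the input is /ʃpɹevjɛɔzf/.
The unsyllabifiable consonants are /ʃ/, /p/, /f/; each receives one epenthetic vowel.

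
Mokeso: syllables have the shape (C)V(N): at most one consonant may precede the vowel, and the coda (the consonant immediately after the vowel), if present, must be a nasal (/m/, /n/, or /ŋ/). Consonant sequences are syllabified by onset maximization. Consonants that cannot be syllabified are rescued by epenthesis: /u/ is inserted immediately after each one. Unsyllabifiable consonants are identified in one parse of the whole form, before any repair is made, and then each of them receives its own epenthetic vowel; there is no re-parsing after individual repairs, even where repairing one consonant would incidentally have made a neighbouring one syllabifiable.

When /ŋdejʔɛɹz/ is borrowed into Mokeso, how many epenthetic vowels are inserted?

4

The unsyllabifiable consonants are /ŋ/, /j/, /ɹ/, /z/; each receives one epenthetic vowel.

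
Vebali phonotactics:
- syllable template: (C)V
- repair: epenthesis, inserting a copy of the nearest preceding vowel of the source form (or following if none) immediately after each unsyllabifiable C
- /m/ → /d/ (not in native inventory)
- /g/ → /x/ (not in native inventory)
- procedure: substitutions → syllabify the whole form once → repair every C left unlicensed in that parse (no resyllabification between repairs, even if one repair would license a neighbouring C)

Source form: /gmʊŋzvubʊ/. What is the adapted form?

xʊdʊŋʊzʊvubʊ

Substitution: /g/ → /x/, /m/ → /d/, giving /xdʊŋzvubʊ/.
Syllabifying with onset maximization leaves /x/, /ŋ/, /z/ stranded (no codas are permitted; onsets are limited to one consonant).
Each unlicensed consonant becomes the onset of a new syllable: /x/ → /xʊ/, /ŋ/ → /ŋʊ/, /z/ → /zʊ/.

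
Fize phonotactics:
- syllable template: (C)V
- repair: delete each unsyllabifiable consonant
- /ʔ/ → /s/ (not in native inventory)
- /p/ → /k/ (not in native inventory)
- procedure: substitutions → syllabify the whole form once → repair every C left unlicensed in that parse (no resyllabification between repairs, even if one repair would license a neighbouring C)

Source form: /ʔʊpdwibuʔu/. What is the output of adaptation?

Substitution: /ʔ/ → /s/, /p/ → /k/, giving /sʊkdwibusu/.
Under (C)V, the unsyllabifiable consonants are /k/, /d/ (no codas are permitted; onsets are limited to one consonant).
Deletion applies to /k/, /d/.

sʊwibusu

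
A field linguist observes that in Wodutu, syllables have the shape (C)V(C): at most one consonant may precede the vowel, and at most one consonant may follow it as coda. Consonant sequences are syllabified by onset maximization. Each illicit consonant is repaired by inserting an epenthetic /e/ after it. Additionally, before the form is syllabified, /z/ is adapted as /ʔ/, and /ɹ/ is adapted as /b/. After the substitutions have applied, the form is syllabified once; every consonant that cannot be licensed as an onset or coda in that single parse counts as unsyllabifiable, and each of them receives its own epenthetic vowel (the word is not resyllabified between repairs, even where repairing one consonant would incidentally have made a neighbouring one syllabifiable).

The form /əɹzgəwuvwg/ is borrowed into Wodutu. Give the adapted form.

Substitution: /ɹ/ → /b/, /z/ → /ʔ/, giving /əbʔgəwuvwg/.
Under (C)V(C), the unsyllabifiable consonants are /ʔ/, /w/, /g/ (at most one coda consonant is licensed; onsets are limited to one consonant).
Each unlicensed consonant becomes the onset of a new syllable: /ʔ/ → /ʔe/, /w/ → /we/, /g/ → /ge/.

əbʔegəwuvwege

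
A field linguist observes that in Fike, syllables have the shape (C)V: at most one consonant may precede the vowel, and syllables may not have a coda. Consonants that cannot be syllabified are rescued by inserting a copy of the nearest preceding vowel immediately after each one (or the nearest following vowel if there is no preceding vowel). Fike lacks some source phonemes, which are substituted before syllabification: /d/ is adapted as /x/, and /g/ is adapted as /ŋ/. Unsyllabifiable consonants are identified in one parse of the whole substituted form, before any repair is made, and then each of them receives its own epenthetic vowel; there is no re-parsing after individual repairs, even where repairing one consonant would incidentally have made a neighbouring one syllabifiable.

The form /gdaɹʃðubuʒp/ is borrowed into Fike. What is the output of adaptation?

Substitution: /g/ → /ŋ/, /d/ → /x/, giving /ŋxaɹʃðubuʒp/.
The consonants /ŋ/, /ɹ/, /ʃ/, /ʒ/, /p/ cannot be parsed into a legal (C)V syllable (no codas are permitted; onsets are limited to one consonant).
Epenthesis after each stranded consonant: /ŋ/ → /ŋa/, /ɹ/ → /ɹa/, /ʃ/ → /ʃa/, /ʒ/ → /ʒu/, /p/ → /pu/.

ŋaxaɹaʃaðubuʒupu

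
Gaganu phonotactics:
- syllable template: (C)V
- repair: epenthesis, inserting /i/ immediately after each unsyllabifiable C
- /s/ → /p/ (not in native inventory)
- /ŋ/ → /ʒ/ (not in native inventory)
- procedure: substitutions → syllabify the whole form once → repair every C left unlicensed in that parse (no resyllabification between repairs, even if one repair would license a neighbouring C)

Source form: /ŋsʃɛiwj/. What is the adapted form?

Substitution: /ŋ/ → /ʒ/, /s/ → /p/, giving /ʒpʃɛiwj/.
The consonants /ʒ/, /p/, /w/, /j/ cannot be parsed into a legal (C)V syllable (no codas are permitted; onsets are limited to one consonant).
Inserting the epenthetic vowel yields /ʒ/ → /ʒi/, /p/ → /pi/, /w/ → /wi/, /j/ → /ji/.

ʒipiʃɛiwiji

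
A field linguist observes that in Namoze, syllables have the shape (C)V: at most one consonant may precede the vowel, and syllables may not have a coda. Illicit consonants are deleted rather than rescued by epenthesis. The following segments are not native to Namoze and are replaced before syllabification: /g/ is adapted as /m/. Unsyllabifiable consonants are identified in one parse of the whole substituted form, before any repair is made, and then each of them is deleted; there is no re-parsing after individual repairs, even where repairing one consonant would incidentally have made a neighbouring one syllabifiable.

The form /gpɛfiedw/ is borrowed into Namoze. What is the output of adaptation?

Substitution: /g/ → /m/, giving /mpɛfiedw/.
Under (C)V, the unsyllabifiable consonants are /m/, /d/, /w/ (no codas are permitted; onsets are limited to one consonant).
Deleting the stranded consonants removes /m/, /d/, /w/.

pɛfie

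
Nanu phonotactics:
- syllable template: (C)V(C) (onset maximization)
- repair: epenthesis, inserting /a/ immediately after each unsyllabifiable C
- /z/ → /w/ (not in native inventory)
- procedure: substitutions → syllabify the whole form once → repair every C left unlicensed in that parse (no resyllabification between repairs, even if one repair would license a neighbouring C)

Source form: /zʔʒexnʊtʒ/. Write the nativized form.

Substitution: /z/ → /w/, giving /wʔʒexnʊtʒ/.
The consonants /w/, /ʔ/, /ʒ/ cannot be parsed into a legal (C)V(C) syllable (at most one coda consonant is licensed; onsets are limited to one consonant).
Epenthesis after each stranded consonant: /w/ → /wa/, /ʔ/ → /ʔa/, /ʒ/ → /ʒa/.

waʔaʒexnʊtʒa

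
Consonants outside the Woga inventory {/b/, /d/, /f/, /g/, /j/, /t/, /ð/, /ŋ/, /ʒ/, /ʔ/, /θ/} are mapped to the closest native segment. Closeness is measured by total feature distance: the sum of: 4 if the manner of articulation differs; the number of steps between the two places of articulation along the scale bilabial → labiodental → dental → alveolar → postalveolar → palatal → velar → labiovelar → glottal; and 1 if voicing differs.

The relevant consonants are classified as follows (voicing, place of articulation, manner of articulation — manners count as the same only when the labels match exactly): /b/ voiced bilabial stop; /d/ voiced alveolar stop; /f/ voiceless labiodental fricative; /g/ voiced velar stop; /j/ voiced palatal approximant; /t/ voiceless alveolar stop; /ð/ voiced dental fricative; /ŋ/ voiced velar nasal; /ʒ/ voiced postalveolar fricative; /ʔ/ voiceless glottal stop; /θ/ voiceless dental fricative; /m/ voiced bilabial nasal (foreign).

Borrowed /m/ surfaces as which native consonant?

b

/b/ is closest: manner differs (nasal→stop, +4), place distance 0 (bilabial→bilabial), same voicing; total 4. Next closest is /f/ at distance 6.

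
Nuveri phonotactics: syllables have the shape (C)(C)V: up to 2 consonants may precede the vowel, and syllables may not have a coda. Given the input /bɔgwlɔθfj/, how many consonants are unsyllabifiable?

Under (C)(C)V, the unsyllabifiable consonants are /g/, /θ/, /f/, /j/ (no codas are permitted; onsets may contain at most 2 consonants).

4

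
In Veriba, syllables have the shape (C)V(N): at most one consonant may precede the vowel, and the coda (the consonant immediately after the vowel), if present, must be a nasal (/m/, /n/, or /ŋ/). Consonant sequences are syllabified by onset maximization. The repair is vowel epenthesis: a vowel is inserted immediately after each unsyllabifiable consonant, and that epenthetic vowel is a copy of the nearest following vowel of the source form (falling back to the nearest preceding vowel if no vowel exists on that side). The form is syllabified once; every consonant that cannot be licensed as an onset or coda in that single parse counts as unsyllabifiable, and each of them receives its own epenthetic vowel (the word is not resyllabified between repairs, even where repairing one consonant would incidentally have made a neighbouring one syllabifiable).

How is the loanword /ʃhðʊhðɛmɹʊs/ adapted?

ʃʊhʊðʊhɛðɛmɹʊsʊ

The consonants /ʃ/, /h/, /h/, /s/ cannot be parsed into a legal (C)V(N) syllable (only a nasal (/m/, /n/, or /ŋ/) is licensed in coda position; onsets are limited to one consonant).
Each unlicensed consonant becomes the onset of a new syllable: /ʃ/ → /ʃʊ/, /h/ → /hʊ/, /h/ → /hɛ/, /s/ → /sʊ/.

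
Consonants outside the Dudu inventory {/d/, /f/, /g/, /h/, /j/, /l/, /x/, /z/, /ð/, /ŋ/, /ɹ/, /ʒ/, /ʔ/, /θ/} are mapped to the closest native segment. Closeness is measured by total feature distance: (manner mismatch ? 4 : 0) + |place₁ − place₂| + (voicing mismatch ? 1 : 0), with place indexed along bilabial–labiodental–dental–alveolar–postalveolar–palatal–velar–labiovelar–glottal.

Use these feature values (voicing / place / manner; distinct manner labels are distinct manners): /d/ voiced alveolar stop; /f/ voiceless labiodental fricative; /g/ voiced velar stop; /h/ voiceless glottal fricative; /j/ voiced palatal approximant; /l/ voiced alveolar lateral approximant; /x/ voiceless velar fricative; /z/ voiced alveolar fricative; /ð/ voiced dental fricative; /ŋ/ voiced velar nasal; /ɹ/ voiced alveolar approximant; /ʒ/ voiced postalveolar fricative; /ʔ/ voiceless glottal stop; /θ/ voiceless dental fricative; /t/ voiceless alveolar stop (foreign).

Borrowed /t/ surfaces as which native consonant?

/d/ is closest: same manner (stop), place distance 0 (alveolar→alveolar), voicing differs (+1); total 1. Next closest is /g/ at distance 4.

d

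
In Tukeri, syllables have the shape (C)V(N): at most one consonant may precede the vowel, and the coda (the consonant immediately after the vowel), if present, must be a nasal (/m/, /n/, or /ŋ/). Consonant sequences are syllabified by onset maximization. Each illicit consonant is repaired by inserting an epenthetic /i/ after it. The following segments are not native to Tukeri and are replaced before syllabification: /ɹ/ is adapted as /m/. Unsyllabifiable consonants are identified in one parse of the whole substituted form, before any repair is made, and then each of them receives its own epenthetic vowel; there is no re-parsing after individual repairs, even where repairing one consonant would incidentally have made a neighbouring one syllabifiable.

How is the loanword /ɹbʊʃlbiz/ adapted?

Substitution: /ɹ/ → /m/, giving /mbʊʃlbiz/.
Syllabifying with onset maximization leaves /m/, /ʃ/, /l/, /z/ stranded (only a nasal (/m/, /n/, or /ŋ/) is licensed in coda position; onsets are limited to one consonant).
Epenthesis after each stranded consonant: /m/ → /mi/, /ʃ/ → /ʃi/, /l/ → /li/, /z/ → /zi/.

mibʊʃilibizi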